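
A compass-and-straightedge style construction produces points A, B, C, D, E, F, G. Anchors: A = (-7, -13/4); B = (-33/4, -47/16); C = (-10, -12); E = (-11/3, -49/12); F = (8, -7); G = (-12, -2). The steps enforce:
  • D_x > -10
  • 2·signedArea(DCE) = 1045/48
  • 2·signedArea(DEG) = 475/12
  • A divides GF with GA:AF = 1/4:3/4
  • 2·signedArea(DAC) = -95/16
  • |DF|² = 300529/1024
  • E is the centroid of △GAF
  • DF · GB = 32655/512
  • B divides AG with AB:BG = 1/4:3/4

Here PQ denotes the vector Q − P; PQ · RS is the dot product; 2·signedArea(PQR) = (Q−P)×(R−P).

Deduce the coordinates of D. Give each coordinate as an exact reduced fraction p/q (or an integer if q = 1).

D = (-73/8, -239/32)

1. D_x = -73/8  [2·signedArea(DCE) = 1045/48 ∩ 2·signedArea(DAC) = -95/16]
2. D_y = -239/32  [2·signedArea(DCE) = 1045/48 ∩ 2·signedArea(DAC) = -95/16]
   → D = (-73/8, -239/32)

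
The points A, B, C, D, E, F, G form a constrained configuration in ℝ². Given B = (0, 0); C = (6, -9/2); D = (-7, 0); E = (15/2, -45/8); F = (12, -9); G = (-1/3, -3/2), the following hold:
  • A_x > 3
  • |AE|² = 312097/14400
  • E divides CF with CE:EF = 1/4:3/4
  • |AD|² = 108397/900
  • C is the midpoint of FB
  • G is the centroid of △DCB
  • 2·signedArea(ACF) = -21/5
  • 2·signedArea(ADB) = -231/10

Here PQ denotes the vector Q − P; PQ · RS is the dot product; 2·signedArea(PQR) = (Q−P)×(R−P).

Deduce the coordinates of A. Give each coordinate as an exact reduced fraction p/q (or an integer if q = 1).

1. A_x = 52/15  [2·signedArea(ACF) = -21/5 ∩ 2·signedArea(ADB) = -231/10]
2. A_y = -33/10  [2·signedArea(ACF) = -21/5 ∩ 2·signedArea(ADB) = -231/10]
   → A = (52/15, -33/10)

A = (52/15, -33/10)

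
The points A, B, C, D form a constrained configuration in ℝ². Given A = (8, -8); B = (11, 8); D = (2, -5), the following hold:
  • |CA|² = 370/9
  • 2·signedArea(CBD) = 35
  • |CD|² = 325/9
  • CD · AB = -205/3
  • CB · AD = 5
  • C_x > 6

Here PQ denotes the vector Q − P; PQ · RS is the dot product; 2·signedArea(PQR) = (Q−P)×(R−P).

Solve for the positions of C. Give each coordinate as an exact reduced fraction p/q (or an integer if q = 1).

1. C_x = 7  [CD · AB = -205/3 ∩ 2·signedArea(CBD) = 35]
2. C_y = -5/3  [CD · AB = -205/3 ∩ 2·signedArea(CBD) = 35]
   → C = (7, -5/3)

C = (7, -5/3)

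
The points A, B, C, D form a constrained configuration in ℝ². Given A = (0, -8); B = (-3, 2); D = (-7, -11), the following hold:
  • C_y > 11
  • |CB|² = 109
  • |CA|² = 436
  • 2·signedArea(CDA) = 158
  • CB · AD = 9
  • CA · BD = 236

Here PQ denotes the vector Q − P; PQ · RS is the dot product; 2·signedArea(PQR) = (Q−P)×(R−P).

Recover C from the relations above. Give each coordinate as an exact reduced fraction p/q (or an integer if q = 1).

1. C_x = -6  [CB · AD = 9 ∩ 2·signedArea(CDA) = 158]
2. C_y = 12  [CB · AD = 9 ∩ 2·signedArea(CDA) = 158]
   → C = (-6, 12)

C = (-6, 12)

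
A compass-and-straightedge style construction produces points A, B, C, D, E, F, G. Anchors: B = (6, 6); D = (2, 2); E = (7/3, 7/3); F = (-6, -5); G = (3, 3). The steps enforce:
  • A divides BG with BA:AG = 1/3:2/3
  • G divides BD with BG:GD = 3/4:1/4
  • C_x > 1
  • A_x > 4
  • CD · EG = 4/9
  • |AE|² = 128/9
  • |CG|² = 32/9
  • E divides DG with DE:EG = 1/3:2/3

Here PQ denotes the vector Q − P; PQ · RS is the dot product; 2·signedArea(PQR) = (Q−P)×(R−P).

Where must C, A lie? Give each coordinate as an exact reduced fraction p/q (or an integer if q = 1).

1. C_x = 5/3  [line -2/3·x + -2/3·y + 20/9 = 0 ∩ |CG|² = 32/9]
2. C_y = 5/3  [line -2/3·x + -2/3·y + 20/9 = 0 ∩ |CG|² = 32/9]
   → C = (5/3, 5/3)
3. A_x = 5  [A divides BG with BA:AG = 1/3:2/3]
4. A_y = 5  [A divides BG with BA:AG = 1/3:2/3]
   → A = (5, 5)

A = (5, 5)
C = (5/3, 5/3)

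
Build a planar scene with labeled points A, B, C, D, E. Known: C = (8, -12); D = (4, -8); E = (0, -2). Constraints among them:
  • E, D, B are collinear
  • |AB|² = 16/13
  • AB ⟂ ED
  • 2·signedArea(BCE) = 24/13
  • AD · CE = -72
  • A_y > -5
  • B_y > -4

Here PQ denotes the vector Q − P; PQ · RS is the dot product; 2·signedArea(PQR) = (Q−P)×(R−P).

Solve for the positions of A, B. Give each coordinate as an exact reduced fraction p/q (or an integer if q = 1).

A = (0, -4)
B = (12/13, -44/13)

1. B_x = 12/13  [E, D, B are collinear ∩ 2·signedArea(BCE) = 24/13]
2. B_y = -44/13  [E, D, B are collinear ∩ 2·signedArea(BCE) = 24/13]
   → B = (12/13, -44/13)
3. A_x = 0  [AD · CE = -72 ∩ AB ⟂ ED]
4. A_y = -4  [AD · CE = -72 ∩ AB ⟂ ED]
   → A = (0, -4)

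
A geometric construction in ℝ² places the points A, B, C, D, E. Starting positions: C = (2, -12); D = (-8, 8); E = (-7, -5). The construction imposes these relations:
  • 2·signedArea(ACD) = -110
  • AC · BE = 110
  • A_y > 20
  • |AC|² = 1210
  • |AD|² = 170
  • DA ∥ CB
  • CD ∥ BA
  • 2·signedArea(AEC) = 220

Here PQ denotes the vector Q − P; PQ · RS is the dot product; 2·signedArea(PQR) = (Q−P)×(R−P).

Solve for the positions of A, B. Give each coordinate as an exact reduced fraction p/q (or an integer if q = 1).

A = (-9, 21)
B = (1, 1)

1. A_x = -9  [2·signedArea(ACD) = -110 ∩ 2·signedArea(AEC) = 220]
2. A_y = 21  [2·signedArea(ACD) = -110 ∩ 2·signedArea(AEC) = 220]
   → A = (-9, 21)
3. B_x = 1  [CD ∥ BA ∩ DA ∥ CB]
4. B_y = 1  [CD ∥ BA ∩ DA ∥ CB]
   → B = (1, 1)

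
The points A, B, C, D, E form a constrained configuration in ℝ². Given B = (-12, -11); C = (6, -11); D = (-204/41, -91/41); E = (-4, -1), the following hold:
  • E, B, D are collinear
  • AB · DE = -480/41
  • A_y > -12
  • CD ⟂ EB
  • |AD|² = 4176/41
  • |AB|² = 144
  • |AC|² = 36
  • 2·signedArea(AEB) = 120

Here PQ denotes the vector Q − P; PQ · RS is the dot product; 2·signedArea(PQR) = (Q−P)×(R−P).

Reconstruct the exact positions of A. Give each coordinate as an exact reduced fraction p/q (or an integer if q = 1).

1. A_x = 0  [AB · DE = -480/41 ∩ 2·signedArea(AEB) = 120]
2. A_y = -11  [AB · DE = -480/41 ∩ 2·signedArea(AEB) = 120]
   → A = (0, -11)

A = (0, -11)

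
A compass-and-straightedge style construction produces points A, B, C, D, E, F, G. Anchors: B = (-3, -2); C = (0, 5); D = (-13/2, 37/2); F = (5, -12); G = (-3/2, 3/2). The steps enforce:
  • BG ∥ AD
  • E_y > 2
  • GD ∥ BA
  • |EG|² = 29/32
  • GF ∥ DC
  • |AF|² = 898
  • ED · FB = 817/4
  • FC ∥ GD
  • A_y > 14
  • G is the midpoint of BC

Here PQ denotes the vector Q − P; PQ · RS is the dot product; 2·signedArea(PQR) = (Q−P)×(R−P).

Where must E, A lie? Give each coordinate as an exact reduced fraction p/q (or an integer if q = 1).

A = (-8, 15)
E = (-9/8, 19/8)

1. E_x = -9/8  [line 8·x + -10·y + 131/4 = 0 ∩ |EG|² = 29/32]
2. E_y = 19/8  [line 8·x + -10·y + 131/4 = 0 ∩ |EG|² = 29/32]
   → E = (-9/8, 19/8)
3. A_x = -8  [BG ∥ AD ∩ GD ∥ BA]
4. A_y = 15  [BG ∥ AD ∩ GD ∥ BA]
   → A = (-8, 15)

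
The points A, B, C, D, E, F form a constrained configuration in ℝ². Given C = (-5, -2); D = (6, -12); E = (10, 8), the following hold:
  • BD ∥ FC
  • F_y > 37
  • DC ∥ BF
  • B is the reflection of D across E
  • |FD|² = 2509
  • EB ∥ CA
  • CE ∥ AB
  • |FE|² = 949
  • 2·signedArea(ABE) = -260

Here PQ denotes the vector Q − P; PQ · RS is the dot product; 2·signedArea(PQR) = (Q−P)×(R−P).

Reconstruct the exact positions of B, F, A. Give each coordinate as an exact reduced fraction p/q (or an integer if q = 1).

A = (-1, 18)
B = (14, 28)
F = (3, 38)

1. B_x = 14  [B is the reflection of D across E]
2. B_y = 28  [B is the reflection of D across E]
   → B = (14, 28)
3. F_x = 3  [BD ∥ FC ∩ DC ∥ BF]
4. F_y = 38  [BD ∥ FC ∩ DC ∥ BF]
   → F = (3, 38)
5. A_x = -1  [CE ∥ AB ∩ EB ∥ CA]
6. A_y = 18  [CE ∥ AB ∩ EB ∥ CA]
   → A = (-1, 18)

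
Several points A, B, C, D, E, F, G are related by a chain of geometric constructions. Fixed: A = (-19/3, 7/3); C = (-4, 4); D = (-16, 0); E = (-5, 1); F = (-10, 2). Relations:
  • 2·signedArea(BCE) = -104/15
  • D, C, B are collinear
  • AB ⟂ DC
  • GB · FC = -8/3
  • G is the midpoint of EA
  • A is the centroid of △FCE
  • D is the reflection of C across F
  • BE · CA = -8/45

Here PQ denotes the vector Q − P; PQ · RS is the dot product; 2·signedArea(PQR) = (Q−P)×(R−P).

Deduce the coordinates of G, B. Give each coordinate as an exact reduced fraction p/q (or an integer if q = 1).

1. G_x = -17/3  [G is the midpoint of EA]
2. G_y = 5/3  [G is the midpoint of EA]
   → G = (-17/3, 5/3)
3. B_x = -33/5  [D, C, B are collinear ∩ AB ⟂ DC]
4. B_y = 47/15  [D, C, B are collinear ∩ AB ⟂ DC]
   → B = (-33/5, 47/15)

B = (-33/5, 47/15)
G = (-17/3, 5/3)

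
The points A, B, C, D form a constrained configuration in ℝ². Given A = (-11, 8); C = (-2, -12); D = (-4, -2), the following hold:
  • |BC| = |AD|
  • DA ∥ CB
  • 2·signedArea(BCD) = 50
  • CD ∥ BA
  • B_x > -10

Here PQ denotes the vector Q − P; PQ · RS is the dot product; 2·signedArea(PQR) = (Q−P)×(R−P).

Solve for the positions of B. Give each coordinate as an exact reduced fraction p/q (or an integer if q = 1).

1. B_x = -9  [CD ∥ BA ∩ DA ∥ CB]
2. B_y = -2  [CD ∥ BA ∩ DA ∥ CB]
   → B = (-9, -2)

B = (-9, -2)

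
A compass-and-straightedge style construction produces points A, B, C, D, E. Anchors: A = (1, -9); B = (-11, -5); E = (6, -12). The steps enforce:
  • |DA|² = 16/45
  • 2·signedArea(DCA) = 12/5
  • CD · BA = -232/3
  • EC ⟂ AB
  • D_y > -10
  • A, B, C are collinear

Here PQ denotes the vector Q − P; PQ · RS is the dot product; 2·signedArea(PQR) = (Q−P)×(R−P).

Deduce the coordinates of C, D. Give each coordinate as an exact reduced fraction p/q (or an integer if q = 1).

1. C_x = 32/5  [A, B, C are collinear ∩ EC ⟂ AB]
2. C_y = -54/5  [A, B, C are collinear ∩ EC ⟂ AB]
   → C = (32/5, -54/5)
3. D_x = 7/15  [2·signedArea(DCA) = 12/5 ∩ CD · BA = -232/3]
4. D_y = -139/15  [2·signedArea(DCA) = 12/5 ∩ CD · BA = -232/3]
   → D = (7/15, -139/15)

C = (32/5, -54/5)
D = (7/15, -139/15)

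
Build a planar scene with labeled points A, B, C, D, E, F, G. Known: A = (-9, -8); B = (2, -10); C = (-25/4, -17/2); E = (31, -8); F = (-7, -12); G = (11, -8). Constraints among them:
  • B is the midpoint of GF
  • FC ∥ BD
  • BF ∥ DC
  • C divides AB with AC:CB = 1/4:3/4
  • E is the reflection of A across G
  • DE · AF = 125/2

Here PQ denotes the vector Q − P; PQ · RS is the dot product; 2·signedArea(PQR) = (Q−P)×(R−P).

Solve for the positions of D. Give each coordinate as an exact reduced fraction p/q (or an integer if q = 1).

1. D_x = 11/4  [BF ∥ DC ∩ FC ∥ BD]
2. D_y = -13/2  [BF ∥ DC ∩ FC ∥ BD]
   → D = (11/4, -13/2)

D = (11/4, -13/2)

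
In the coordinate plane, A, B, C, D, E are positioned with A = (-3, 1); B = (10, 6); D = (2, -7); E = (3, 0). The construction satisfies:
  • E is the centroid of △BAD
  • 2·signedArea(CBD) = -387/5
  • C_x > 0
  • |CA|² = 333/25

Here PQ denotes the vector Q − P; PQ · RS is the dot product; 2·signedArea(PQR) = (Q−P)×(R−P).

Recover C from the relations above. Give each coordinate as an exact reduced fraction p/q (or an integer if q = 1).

1. C_x = 3/5  [line 13·x + -8·y + -23/5 = 0 ∩ |CA|² = 333/25]
2. C_y = 2/5  [line 13·x + -8·y + -23/5 = 0 ∩ |CA|² = 333/25]
   → C = (3/5, 2/5)

C = (3/5, 2/5)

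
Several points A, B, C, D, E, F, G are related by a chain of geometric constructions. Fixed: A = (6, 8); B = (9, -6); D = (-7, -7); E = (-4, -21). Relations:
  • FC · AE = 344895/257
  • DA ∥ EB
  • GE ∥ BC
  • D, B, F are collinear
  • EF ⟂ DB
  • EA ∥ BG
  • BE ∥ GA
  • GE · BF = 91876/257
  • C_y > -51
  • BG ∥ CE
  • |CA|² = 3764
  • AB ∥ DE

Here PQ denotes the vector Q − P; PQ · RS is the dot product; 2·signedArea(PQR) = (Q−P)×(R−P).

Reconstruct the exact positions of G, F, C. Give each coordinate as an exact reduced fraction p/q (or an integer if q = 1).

C = (-14, -50)
F = (-1255/257, -1765/257)
G = (19, 23)

1. G_x = 19  [BE ∥ GA ∩ EA ∥ BG]
2. G_y = 23  [BE ∥ GA ∩ EA ∥ BG]
   → G = (19, 23)
3. F_x = -1255/257  [D, B, F are collinear ∩ EF ⟂ DB]
4. F_y = -1765/257  [D, B, F are collinear ∩ EF ⟂ DB]
   → F = (-1255/257, -1765/257)
5. C_x = -14  [BG ∥ CE ∩ GE ∥ BC]
6. C_y = -50  [BG ∥ CE ∩ GE ∥ BC]
   → C = (-14, -50)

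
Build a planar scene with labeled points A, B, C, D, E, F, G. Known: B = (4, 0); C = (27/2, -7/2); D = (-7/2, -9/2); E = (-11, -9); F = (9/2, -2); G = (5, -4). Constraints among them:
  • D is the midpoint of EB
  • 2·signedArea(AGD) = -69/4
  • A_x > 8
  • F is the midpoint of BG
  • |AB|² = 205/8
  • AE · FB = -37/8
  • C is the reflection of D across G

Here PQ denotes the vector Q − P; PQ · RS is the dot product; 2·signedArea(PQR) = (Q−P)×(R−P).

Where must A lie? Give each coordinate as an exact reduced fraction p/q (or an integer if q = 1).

A = (35/4, -7/4)

1. A_x = 35/4  [2·signedArea(AGD) = -69/4 ∩ AE · FB = -37/8]
2. A_y = -7/4  [2·signedArea(AGD) = -69/4 ∩ AE · FB = -37/8]
   → A = (35/4, -7/4)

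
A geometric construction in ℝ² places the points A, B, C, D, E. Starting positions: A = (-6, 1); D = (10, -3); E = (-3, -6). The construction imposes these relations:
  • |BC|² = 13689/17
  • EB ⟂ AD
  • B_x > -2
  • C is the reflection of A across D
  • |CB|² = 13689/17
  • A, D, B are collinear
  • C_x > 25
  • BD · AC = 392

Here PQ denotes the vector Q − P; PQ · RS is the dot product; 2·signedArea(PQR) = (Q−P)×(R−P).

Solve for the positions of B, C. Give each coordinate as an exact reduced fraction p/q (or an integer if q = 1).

B = (-26/17, -2/17)
C = (26, -7)

1. B_x = -26/17  [A, D, B are collinear ∩ EB ⟂ AD]
2. B_y = -2/17  [A, D, B are collinear ∩ EB ⟂ AD]
   → B = (-26/17, -2/17)
3. C_x = 26  [C is the reflection of A across D]
4. C_y = -7  [C is the reflection of A across D]
   → C = (26, -7)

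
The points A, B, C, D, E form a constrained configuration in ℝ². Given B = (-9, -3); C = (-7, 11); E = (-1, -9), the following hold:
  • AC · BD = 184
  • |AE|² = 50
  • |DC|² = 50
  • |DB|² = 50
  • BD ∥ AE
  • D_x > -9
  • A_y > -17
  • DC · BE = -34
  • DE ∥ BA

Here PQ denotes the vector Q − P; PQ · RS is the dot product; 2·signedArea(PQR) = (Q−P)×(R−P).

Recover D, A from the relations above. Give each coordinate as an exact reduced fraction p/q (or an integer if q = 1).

A = (-2, -16)
D = (-8, 4)

1. D_x = -8  [line -8·x + 6·y + -88 = 0 ∩ |DB|² = 50]
2. D_y = 4  [line -8·x + 6·y + -88 = 0 ∩ |DB|² = 50]
   → D = (-8, 4)
3. A_x = -2  [BD ∥ AE ∩ DE ∥ BA]
4. A_y = -16  [BD ∥ AE ∩ DE ∥ BA]
   → A = (-2, -16)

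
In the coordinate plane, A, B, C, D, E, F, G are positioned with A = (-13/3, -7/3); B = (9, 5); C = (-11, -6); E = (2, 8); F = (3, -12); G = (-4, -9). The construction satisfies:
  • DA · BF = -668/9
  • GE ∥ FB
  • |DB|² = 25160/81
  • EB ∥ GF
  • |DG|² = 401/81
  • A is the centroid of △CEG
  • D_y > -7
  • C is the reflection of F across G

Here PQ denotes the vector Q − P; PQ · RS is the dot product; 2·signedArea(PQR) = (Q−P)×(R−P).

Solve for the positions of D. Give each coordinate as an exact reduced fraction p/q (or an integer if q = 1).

1. D_x = -37/9  [line 6·x + 17·y + 1259/9 = 0 ∩ |DG|² = 401/81]
2. D_y = -61/9  [line 6·x + 17·y + 1259/9 = 0 ∩ |DG|² = 401/81]
   → D = (-37/9, -61/9)

D = (-37/9, -61/9)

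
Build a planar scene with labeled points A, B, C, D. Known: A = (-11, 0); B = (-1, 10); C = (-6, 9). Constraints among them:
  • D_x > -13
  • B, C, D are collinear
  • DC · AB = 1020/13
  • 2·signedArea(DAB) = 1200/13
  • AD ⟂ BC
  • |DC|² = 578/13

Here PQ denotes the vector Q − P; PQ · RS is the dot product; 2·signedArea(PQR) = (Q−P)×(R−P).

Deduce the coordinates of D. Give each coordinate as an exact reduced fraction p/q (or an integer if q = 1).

1. D_x = -163/13  [B, C, D are collinear ∩ AD ⟂ BC]
2. D_y = 100/13  [B, C, D are collinear ∩ AD ⟂ BC]
   → D = (-163/13, 100/13)

D = (-163/13, 100/13)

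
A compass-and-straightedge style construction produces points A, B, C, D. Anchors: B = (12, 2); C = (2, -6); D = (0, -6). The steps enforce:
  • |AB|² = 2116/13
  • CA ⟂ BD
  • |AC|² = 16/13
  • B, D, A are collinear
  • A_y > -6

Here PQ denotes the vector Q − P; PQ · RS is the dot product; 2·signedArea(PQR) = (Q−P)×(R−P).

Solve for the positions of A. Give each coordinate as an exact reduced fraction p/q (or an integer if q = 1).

A = (18/13, -66/13)

1. A_x = 18/13  [B, D, A are collinear ∩ CA ⟂ BD]
2. A_y = -66/13  [B, D, A are collinear ∩ CA ⟂ BD]
   → A = (18/13, -66/13)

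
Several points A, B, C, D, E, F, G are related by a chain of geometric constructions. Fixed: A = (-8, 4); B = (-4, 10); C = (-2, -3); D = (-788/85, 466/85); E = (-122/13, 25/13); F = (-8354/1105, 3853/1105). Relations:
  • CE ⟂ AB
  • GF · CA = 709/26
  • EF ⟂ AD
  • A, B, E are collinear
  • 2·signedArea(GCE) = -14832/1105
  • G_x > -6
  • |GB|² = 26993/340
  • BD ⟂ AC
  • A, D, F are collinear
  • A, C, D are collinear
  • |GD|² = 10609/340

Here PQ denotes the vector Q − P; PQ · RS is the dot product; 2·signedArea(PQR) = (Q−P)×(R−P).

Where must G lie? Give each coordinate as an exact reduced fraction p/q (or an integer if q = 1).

G = (-479/85, 211/170)

1. G_x = -479/85  [2·signedArea(GCE) = -14832/1105 ∩ GF · CA = 709/26]
2. G_y = 211/170  [2·signedArea(GCE) = -14832/1105 ∩ GF · CA = 709/26]
   → G = (-479/85, 211/170)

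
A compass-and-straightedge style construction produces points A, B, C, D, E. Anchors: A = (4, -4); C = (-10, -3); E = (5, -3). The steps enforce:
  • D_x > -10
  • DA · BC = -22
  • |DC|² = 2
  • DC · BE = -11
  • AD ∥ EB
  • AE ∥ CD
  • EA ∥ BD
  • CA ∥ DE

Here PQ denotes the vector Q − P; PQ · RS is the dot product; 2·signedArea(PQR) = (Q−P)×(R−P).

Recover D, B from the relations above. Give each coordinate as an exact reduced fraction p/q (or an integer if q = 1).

B = (-8, -1)
D = (-9, -2)

1. D_x = -9  [CA ∥ DE ∩ AE ∥ CD]
2. D_y = -2  [CA ∥ DE ∩ AE ∥ CD]
   → D = (-9, -2)
3. B_x = -8  [EA ∥ BD ∩ AD ∥ EB]
4. B_y = -1  [EA ∥ BD ∩ AD ∥ EB]
   → B = (-8, -1)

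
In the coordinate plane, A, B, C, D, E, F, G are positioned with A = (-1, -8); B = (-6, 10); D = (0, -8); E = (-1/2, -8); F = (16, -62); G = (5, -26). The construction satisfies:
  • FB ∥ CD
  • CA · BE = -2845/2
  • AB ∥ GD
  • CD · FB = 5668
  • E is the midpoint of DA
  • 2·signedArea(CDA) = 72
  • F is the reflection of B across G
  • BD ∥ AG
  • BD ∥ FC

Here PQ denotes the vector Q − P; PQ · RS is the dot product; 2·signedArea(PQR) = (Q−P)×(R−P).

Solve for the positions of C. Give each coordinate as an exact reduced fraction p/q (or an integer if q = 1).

C = (22, -80)

1. C_x = 22  [FB ∥ CD ∩ BD ∥ FC]
2. C_y = -80  [FB ∥ CD ∩ BD ∥ FC]
   → C = (22, -80)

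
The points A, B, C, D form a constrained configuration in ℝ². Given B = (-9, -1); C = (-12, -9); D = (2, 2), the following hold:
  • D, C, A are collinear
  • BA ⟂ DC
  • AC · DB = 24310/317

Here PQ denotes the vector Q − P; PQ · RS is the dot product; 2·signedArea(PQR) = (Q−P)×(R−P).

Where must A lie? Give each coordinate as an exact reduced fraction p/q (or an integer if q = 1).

1. A_x = -1984/317  [D, C, A are collinear ∩ BA ⟂ DC]
2. A_y = -1423/317  [D, C, A are collinear ∩ BA ⟂ DC]
   → A = (-1984/317, -1423/317)

A = (-1984/317, -1423/317)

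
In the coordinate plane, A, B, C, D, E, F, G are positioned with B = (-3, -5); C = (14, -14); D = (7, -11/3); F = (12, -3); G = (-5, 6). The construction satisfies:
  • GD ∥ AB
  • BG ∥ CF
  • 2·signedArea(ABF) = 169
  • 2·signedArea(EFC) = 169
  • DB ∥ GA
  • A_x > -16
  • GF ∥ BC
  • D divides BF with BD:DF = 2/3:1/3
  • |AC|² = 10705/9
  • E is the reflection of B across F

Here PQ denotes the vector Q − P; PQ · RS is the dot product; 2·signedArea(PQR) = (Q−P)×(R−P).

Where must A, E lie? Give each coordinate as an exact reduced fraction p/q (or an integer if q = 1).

A = (-15, 14/3)
E = (27, -1)

1. A_x = -15  [GD ∥ AB ∩ DB ∥ GA]
2. A_y = 14/3  [GD ∥ AB ∩ DB ∥ GA]
   → A = (-15, 14/3)
3. E_x = 27  [E is the reflection of B across F]
4. E_y = -1  [E is the reflection of B across F]
   → E = (27, -1)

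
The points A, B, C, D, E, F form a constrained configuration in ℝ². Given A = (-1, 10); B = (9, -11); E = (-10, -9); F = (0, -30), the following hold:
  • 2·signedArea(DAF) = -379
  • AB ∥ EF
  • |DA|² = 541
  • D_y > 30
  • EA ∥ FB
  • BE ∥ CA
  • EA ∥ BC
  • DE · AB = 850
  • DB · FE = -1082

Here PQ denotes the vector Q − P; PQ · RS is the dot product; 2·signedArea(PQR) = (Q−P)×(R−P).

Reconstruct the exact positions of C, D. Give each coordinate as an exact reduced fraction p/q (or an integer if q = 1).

C = (18, 8)
D = (-11, 31)

1. C_x = 18  [BE ∥ CA ∩ EA ∥ BC]
2. C_y = 8  [BE ∥ CA ∩ EA ∥ BC]
   → C = (18, 8)
3. D_x = -11  [DB · FE = -1082 ∩ 2·signedArea(DAF) = -379]
4. D_y = 31  [DB · FE = -1082 ∩ 2·signedArea(DAF) = -379]
   → D = (-11, 31)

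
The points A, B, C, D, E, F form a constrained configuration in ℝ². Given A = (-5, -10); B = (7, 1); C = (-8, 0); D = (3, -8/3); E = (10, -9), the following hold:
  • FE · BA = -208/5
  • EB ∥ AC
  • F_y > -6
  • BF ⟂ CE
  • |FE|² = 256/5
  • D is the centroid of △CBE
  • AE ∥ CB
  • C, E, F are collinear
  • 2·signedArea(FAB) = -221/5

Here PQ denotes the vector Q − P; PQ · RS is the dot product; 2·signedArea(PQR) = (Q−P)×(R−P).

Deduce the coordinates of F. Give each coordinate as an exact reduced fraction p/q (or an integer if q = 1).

F = (18/5, -29/5)

1. F_x = 18/5  [C, E, F are collinear ∩ BF ⟂ CE]
2. F_y = -29/5  [C, E, F are collinear ∩ BF ⟂ CE]
   → F = (18/5, -29/5)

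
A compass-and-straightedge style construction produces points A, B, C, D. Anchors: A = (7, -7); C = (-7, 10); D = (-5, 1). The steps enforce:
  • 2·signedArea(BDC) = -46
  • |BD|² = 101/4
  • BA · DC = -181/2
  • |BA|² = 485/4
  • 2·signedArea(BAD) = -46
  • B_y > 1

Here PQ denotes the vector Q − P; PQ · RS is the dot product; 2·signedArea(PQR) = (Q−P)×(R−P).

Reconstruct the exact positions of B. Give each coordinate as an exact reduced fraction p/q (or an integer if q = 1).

B = (0, 3/2)

1. B_x = 0  [2·signedArea(BAD) = -46 ∩ BA · DC = -181/2]
2. B_y = 3/2  [2·signedArea(BAD) = -46 ∩ BA · DC = -181/2]
   → B = (0, 3/2)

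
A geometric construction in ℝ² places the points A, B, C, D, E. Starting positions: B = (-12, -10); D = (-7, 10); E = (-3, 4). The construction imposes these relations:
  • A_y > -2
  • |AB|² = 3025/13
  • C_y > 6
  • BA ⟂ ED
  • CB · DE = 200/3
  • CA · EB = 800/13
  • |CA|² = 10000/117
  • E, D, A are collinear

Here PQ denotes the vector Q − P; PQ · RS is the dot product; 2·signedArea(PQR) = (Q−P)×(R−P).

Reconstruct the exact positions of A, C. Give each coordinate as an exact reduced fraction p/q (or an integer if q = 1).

1. A_x = 9/13  [E, D, A are collinear ∩ BA ⟂ ED]
2. A_y = -20/13  [E, D, A are collinear ∩ BA ⟂ ED]
   → A = (9/13, -20/13)
3. C_x = -173/39  [CB · DE = 200/3 ∩ CA · EB = 800/13]
4. C_y = 80/13  [CB · DE = 200/3 ∩ CA · EB = 800/13]
   → C = (-173/39, 80/13)

A = (9/13, -20/13)
C = (-173/39, 80/13)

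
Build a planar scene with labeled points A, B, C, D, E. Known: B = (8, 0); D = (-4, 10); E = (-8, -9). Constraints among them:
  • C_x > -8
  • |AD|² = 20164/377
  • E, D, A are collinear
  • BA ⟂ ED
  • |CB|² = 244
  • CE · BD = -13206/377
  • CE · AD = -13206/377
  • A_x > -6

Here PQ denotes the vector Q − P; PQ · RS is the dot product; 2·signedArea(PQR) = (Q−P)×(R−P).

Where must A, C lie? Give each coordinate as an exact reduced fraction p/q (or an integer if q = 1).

A = (-2076/377, 1072/377)
C = (-2644/377, -1626/377)

1. A_x = -2076/377  [E, D, A are collinear ∩ BA ⟂ ED]
2. A_y = 1072/377  [E, D, A are collinear ∩ BA ⟂ ED]
   → A = (-2076/377, 1072/377)
3. C_x = -2644/377  [CE · AD = -13206/377 ∩ CE · BD = -13206/377]
4. C_y = -1626/377  [CE · AD = -13206/377 ∩ CE · BD = -13206/377]
   → C = (-2644/377, -1626/377)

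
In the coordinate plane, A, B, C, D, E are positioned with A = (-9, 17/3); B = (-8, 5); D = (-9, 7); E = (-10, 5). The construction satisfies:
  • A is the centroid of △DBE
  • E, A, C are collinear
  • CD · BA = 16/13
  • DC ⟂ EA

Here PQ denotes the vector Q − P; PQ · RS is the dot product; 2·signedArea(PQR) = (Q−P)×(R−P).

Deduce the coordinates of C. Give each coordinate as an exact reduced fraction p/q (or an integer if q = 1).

C = (-109/13, 79/13)

1. C_x = -109/13  [E, A, C are collinear ∩ DC ⟂ EA]
2. C_y = 79/13  [E, A, C are collinear ∩ DC ⟂ EA]
   → C = (-109/13, 79/13)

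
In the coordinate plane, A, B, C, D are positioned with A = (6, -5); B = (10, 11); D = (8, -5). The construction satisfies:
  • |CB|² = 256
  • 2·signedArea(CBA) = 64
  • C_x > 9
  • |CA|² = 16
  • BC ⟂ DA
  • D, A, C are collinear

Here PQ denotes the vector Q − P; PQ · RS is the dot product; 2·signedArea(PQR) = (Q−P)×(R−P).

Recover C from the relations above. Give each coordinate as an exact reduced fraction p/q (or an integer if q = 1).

1. C_x = 10  [D, A, C are collinear ∩ BC ⟂ DA]
2. C_y = -5  [D, A, C are collinear ∩ BC ⟂ DA]
   → C = (10, -5)

C = (10, -5)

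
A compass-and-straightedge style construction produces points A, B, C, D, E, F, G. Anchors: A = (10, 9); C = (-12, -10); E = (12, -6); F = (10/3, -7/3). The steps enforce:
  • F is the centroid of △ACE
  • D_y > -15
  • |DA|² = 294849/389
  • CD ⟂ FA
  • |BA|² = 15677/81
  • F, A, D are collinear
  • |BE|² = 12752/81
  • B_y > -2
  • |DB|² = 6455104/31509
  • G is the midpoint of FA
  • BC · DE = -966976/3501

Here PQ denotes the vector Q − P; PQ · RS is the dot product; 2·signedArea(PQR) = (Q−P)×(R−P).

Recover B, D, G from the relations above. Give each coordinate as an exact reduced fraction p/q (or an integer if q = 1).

1. D_x = -1540/389  [F, A, D are collinear ∩ CD ⟂ FA]
2. D_y = -5730/389  [F, A, D are collinear ∩ CD ⟂ FA]
   → D = (-1540/389, -5730/389)
3. G_x = 20/3  [G is the midpoint of FA]
4. G_y = 10/3  [G is the midpoint of FA]
   → G = (20/3, 10/3)
5. B_x = 4/9  [line -6208/389·x + -3396/389·y + -9128/3501 = 0 ∩ |BE|² = 12752/81]
6. B_y = -10/9  [line -6208/389·x + -3396/389·y + -9128/3501 = 0 ∩ |BE|² = 12752/81]
   → B = (4/9, -10/9)

B = (4/9, -10/9)
D = (-1540/389, -5730/389)
G = (20/3, 10/3)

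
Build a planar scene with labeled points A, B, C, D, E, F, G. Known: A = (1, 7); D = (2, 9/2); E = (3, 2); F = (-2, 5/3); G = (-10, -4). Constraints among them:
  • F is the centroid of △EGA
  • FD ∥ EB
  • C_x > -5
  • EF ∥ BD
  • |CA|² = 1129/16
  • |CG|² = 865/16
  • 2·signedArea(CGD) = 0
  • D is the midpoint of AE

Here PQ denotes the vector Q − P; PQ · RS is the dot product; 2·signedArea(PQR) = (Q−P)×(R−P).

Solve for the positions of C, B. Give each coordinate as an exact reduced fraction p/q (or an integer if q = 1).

B = (7, 29/6)
C = (-4, 1/4)

1. C_x = -4  [line -17/2·x + 12·y + -37 = 0 ∩ |CG|² = 865/16]
2. C_y = 1/4  [line -17/2·x + 12·y + -37 = 0 ∩ |CG|² = 865/16]
   → C = (-4, 1/4)
3. B_x = 7  [EF ∥ BD ∩ FD ∥ EB]
4. B_y = 29/6  [EF ∥ BD ∩ FD ∥ EB]
   → B = (7, 29/6)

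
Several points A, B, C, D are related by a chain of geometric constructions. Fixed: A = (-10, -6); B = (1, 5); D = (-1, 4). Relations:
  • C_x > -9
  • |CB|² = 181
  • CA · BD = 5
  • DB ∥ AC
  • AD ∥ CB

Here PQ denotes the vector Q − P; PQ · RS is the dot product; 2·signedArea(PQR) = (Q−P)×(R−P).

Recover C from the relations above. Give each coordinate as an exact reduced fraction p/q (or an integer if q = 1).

1. C_x = -8  [AD ∥ CB ∩ DB ∥ AC]
2. C_y = -5  [AD ∥ CB ∩ DB ∥ AC]
   → C = (-8, -5)

C = (-8, -5)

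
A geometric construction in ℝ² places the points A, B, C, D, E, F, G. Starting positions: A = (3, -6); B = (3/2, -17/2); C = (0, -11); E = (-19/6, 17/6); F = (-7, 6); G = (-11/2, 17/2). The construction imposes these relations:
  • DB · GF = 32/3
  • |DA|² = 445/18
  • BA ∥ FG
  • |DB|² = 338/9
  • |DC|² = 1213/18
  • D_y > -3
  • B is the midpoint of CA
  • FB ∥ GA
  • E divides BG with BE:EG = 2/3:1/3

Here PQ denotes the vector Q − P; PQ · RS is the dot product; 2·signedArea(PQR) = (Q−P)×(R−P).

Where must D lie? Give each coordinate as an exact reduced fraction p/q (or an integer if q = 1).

D = (-5/6, -17/6)

1. D_x = -5/6  [line 3/2·x + 5/2·y + 25/3 = 0 ∩ |DC|² = 1213/18]
2. D_y = -17/6  [line 3/2·x + 5/2·y + 25/3 = 0 ∩ |DC|² = 1213/18]
   → D = (-5/6, -17/6)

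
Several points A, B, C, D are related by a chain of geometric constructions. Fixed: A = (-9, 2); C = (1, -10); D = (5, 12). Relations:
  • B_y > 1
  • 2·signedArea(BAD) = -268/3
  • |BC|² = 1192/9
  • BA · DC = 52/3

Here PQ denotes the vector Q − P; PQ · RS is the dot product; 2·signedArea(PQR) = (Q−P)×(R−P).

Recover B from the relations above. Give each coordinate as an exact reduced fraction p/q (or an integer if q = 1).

B = (-1, 4/3)

1. B_x = -1  [2·signedArea(BAD) = -268/3 ∩ BA · DC = 52/3]
2. B_y = 4/3  [2·signedArea(BAD) = -268/3 ∩ BA · DC = 52/3]
   → B = (-1, 4/3)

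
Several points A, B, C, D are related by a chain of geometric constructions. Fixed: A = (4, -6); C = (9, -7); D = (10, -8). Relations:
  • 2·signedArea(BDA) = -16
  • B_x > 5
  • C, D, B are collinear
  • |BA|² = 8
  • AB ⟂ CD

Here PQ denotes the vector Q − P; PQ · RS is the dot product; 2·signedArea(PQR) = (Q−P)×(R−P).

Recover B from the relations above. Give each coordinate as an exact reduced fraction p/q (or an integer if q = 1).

B = (6, -4)

1. B_x = 6  [C, D, B are collinear ∩ AB ⟂ CD]
2. B_y = -4  [C, D, B are collinear ∩ AB ⟂ CD]
   → B = (6, -4)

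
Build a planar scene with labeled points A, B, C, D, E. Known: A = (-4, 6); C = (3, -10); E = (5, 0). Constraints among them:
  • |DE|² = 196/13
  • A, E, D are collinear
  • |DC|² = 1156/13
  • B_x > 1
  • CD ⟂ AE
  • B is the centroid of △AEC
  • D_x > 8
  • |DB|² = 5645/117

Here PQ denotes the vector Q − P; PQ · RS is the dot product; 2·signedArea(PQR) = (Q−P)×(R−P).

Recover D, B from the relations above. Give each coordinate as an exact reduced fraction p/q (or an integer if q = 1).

B = (4/3, -4/3)
D = (107/13, -28/13)

1. D_x = 107/13  [A, E, D are collinear ∩ CD ⟂ AE]
2. D_y = -28/13  [A, E, D are collinear ∩ CD ⟂ AE]
   → D = (107/13, -28/13)
3. B_x = 4/3  [B is the centroid of △AEC]
4. B_y = -4/3  [B is the centroid of △AEC]
   → B = (4/3, -4/3)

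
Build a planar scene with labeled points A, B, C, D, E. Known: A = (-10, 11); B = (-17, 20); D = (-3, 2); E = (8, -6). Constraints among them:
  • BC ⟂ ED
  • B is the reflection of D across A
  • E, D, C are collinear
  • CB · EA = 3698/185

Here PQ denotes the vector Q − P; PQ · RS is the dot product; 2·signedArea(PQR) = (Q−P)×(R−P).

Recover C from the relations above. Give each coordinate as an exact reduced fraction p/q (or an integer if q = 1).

1. C_x = -3833/185  [E, D, C are collinear ∩ BC ⟂ ED]
2. C_y = 2754/185  [E, D, C are collinear ∩ BC ⟂ ED]
   → C = (-3833/185, 2754/185)

C = (-3833/185, 2754/185)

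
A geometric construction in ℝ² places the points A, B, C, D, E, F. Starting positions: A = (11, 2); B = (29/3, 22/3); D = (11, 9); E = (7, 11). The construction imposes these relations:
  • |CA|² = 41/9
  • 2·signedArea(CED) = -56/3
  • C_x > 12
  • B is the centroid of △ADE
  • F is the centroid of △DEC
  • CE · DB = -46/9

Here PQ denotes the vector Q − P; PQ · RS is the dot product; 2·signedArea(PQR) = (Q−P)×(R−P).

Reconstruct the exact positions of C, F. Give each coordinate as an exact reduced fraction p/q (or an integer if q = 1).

1. C_x = 37/3  [2·signedArea(CED) = -56/3 ∩ CE · DB = -46/9]
2. C_y = 11/3  [2·signedArea(CED) = -56/3 ∩ CE · DB = -46/9]
   → C = (37/3, 11/3)
3. F_x = 91/9  [F is the centroid of △DEC]
4. F_y = 71/9  [F is the centroid of △DEC]
   → F = (91/9, 71/9)

C = (37/3, 11/3)
F = (91/9, 71/9)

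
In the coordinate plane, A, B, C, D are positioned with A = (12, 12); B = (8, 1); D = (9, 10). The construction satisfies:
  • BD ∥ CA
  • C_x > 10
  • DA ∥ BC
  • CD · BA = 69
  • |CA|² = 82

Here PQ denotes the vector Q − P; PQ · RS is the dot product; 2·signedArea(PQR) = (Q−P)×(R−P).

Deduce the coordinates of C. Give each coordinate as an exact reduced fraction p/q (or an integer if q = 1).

C = (11, 3)

1. C_x = 11  [BD ∥ CA ∩ DA ∥ BC]
2. C_y = 3  [BD ∥ CA ∩ DA ∥ BC]
   → C = (11, 3)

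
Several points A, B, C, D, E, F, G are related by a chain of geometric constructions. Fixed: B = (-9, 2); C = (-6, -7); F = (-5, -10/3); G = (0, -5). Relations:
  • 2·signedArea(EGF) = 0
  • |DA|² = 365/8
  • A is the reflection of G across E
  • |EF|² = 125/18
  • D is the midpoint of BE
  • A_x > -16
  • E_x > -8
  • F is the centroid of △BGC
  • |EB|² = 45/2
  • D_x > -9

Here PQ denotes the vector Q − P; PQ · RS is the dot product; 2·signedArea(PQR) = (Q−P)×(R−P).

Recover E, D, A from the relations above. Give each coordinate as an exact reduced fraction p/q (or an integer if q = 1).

1. E_x = -15/2  [line -5/3·x + -5·y + -25 = 0 ∩ |EB|² = 45/2]
2. E_y = -5/2  [line -5/3·x + -5·y + -25 = 0 ∩ |EB|² = 45/2]
   → E = (-15/2, -5/2)
3. D_x = -33/4  [D is the midpoint of BE]
4. D_y = -1/4  [D is the midpoint of BE]
   → D = (-33/4, -1/4)
5. A_x = -15  [A is the reflection of G across E]
6. A_y = 0  [A is the reflection of G across E]
   → A = (-15, 0)

A = (-15, 0)
D = (-33/4, -1/4)
E = (-15/2, -5/2)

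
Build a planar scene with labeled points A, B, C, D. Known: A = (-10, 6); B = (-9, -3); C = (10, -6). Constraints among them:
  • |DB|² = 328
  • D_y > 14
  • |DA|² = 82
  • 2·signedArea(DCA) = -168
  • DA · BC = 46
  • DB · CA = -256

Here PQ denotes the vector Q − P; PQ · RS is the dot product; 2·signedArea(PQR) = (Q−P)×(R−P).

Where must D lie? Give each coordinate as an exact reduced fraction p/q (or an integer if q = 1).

D = (-11, 15)

1. D_x = -11  [DA · BC = 46 ∩ 2·signedArea(DCA) = -168]
2. D_y = 15  [DA · BC = 46 ∩ 2·signedArea(DCA) = -168]
   → D = (-11, 15)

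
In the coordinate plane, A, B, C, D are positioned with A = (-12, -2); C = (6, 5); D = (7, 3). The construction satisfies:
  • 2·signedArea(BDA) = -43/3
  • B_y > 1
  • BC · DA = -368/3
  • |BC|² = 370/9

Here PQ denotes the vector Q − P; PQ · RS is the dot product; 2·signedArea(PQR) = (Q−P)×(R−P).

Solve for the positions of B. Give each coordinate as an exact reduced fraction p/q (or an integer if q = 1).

B = (1/3, 2)

1. B_x = 1/3  [BC · DA = -368/3 ∩ 2·signedArea(BDA) = -43/3]
2. B_y = 2  [BC · DA = -368/3 ∩ 2·signedArea(BDA) = -43/3]
   → B = (1/3, 2)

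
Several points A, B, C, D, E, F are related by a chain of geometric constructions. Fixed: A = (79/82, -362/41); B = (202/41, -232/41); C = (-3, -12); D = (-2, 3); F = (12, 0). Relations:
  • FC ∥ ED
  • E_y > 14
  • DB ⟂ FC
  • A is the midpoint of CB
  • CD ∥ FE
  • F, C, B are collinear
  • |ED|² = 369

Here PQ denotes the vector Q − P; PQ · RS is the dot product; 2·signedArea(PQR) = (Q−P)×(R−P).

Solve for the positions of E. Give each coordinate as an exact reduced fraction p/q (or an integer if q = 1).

E = (13, 15)

1. E_x = 13  [FC ∥ ED ∩ CD ∥ FE]
2. E_y = 15  [FC ∥ ED ∩ CD ∥ FE]
   → E = (13, 15)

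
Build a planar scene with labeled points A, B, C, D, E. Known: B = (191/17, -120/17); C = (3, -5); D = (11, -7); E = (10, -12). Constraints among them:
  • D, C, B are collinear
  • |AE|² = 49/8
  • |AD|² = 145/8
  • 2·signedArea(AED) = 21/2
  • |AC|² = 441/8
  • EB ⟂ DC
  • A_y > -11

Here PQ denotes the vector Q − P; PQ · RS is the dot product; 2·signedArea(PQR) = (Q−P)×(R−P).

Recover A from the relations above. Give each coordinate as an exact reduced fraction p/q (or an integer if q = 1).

1. A_x = 33/4  [line -5·x + 1·y + 103/2 = 0 ∩ |AE|² = 49/8]
2. A_y = -41/4  [line -5·x + 1·y + 103/2 = 0 ∩ |AE|² = 49/8]
   → A = (33/4, -41/4)

A = (33/4, -41/4)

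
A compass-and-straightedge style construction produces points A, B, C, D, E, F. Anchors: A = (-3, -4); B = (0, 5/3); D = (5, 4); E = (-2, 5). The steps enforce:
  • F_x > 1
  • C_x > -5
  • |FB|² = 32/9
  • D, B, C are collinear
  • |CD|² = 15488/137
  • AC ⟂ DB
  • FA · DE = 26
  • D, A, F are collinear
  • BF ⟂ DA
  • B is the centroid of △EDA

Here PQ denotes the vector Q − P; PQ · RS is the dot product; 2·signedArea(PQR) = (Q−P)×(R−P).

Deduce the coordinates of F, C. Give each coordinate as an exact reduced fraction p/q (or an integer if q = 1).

C = (-635/137, -68/137)
F = (4/3, 1/3)

1. F_x = 4/3  [D, A, F are collinear ∩ BF ⟂ DA]
2. F_y = 1/3  [D, A, F are collinear ∩ BF ⟂ DA]
   → F = (4/3, 1/3)
3. C_x = -635/137  [D, B, C are collinear ∩ AC ⟂ DB]
4. C_y = -68/137  [D, B, C are collinear ∩ AC ⟂ DB]
   → C = (-635/137, -68/137)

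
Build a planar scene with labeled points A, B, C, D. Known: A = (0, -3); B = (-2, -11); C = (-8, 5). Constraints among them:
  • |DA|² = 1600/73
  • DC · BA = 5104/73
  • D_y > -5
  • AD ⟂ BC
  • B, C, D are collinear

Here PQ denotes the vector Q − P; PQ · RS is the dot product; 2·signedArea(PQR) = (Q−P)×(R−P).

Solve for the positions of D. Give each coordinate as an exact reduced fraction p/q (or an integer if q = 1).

D = (-320/73, -339/73)

1. D_x = -320/73  [B, C, D are collinear ∩ AD ⟂ BC]
2. D_y = -339/73  [B, C, D are collinear ∩ AD ⟂ BC]
   → D = (-320/73, -339/73)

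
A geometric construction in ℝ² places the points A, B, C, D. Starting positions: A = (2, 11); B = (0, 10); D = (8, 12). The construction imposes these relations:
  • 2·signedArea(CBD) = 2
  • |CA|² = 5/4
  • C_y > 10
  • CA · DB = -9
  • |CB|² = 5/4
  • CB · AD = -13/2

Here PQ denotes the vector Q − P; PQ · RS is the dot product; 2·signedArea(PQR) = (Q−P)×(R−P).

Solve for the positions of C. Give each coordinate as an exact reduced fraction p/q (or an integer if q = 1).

1. C_x = 1  [CA · DB = -9 ∩ CB · AD = -13/2]
2. C_y = 21/2  [CA · DB = -9 ∩ CB · AD = -13/2]
   → C = (1, 21/2)

C = (1, 21/2)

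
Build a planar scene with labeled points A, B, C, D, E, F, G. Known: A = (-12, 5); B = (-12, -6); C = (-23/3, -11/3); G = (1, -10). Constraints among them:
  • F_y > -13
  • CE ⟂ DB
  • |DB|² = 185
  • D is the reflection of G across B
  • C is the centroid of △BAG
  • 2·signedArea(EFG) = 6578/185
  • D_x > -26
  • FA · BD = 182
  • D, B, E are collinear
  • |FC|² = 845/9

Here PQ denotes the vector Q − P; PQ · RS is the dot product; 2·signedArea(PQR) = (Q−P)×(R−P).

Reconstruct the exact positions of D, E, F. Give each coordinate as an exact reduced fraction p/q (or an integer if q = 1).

D = (-25, -2)
E = (-1609/185, -1298/185)
F = (-10/3, -37/3)

1. D_x = -25  [D is the reflection of G across B]
2. D_y = -2  [D is the reflection of G across B]
   → D = (-25, -2)
3. E_x = -1609/185  [D, B, E are collinear ∩ CE ⟂ DB]
4. E_y = -1298/185  [D, B, E are collinear ∩ CE ⟂ DB]
   → E = (-1609/185, -1298/185)
5. F_x = -10/3  [FA · BD = 182 ∩ 2·signedArea(EFG) = 6578/185]
6. F_y = -37/3  [FA · BD = 182 ∩ 2·signedArea(EFG) = 6578/185]
   → F = (-10/3, -37/3)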